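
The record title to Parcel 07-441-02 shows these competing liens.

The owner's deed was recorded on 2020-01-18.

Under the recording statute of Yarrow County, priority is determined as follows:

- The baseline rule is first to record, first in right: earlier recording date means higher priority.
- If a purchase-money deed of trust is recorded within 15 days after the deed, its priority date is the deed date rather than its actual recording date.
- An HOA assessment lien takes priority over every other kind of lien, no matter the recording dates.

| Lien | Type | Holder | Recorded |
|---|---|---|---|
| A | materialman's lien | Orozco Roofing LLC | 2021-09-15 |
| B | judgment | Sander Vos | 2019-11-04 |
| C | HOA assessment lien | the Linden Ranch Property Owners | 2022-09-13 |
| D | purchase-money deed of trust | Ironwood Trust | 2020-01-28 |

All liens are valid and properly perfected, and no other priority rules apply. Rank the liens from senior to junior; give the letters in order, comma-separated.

C, B, D, A

Effective dates after the stated exceptions: D relates back to the deed date 2020-01-18.
C, as an HOA assessment lien, has superpriority and ranks first.
Ordering the rest by effective date: B (2019-11-04), D (2020-01-18), A (2021-09-15).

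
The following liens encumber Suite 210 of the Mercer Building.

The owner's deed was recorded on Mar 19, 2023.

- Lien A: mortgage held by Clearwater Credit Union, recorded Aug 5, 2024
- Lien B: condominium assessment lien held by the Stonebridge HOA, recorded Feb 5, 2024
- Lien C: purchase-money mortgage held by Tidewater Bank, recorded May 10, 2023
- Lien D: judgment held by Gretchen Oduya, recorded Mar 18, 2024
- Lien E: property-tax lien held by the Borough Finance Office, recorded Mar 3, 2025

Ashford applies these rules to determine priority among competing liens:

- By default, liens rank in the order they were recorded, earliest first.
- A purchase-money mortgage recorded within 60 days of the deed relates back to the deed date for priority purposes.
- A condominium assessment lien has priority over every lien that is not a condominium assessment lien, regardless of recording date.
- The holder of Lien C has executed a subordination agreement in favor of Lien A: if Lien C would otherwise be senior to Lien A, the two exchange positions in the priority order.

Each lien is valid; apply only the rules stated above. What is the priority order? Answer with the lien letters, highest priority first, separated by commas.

B, A, D, C, E

Effective dates: C relates back to the deed date Mar 19, 2023.
B is a condominium assessment lien, so it outranks all other liens regardless of date.
The other liens, earliest effective date first: C (Mar 19, 2023), D (Mar 18, 2024), A (Aug 5, 2024), E (Mar 3, 2025).
C is senior to A before the subordination, so the two trade places.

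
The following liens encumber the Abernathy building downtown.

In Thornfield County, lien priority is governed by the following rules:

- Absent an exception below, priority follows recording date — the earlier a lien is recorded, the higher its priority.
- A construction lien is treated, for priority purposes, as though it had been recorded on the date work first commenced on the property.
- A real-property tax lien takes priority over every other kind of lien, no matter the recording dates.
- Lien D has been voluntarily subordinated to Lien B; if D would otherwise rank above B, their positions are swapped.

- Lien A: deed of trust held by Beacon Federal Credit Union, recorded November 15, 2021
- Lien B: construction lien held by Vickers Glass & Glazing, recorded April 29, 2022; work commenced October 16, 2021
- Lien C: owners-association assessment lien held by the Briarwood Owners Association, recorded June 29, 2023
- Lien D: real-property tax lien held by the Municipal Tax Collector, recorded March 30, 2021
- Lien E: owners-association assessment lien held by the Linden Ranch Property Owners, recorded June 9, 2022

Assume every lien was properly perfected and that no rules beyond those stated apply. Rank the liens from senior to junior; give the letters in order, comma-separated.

B, D, A, E, C

First, effective dates: B is treated as recorded October 16, 2021, the work-commencement date.
D, as a real-property tax lien, has superpriority and ranks first.
The other liens, earliest effective date first: B (October 16, 2021), A (November 15, 2021), E (June 9, 2022), C (June 29, 2023).
D would otherwise be senior to B, so under the subordination agreement D and B exchange positions.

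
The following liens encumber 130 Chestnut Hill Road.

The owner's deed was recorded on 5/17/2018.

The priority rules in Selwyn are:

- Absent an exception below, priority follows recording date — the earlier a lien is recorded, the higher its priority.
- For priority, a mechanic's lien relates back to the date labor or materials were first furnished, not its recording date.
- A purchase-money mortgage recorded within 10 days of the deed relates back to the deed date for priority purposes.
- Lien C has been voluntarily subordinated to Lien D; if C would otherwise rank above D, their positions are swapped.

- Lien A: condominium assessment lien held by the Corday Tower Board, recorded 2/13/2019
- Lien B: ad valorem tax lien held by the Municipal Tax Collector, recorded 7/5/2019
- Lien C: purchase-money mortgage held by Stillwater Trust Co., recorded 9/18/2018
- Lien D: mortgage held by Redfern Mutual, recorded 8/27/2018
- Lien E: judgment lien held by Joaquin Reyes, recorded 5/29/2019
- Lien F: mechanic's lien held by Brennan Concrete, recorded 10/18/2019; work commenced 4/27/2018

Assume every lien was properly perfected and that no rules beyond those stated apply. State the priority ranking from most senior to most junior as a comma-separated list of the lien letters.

Effective dates after the stated exceptions: C missed the 10-day window (124 days after the deed), so its recording date stands; F relates back to 4/27/2018 (work commenced).
By effective date: F (4/27/2018), D (8/27/2018), C (9/18/2018), A (2/13/2019), E (5/29/2019), B (7/5/2019).
C already ranks below D; the subordination has no effect.

F, D, C, A, E, B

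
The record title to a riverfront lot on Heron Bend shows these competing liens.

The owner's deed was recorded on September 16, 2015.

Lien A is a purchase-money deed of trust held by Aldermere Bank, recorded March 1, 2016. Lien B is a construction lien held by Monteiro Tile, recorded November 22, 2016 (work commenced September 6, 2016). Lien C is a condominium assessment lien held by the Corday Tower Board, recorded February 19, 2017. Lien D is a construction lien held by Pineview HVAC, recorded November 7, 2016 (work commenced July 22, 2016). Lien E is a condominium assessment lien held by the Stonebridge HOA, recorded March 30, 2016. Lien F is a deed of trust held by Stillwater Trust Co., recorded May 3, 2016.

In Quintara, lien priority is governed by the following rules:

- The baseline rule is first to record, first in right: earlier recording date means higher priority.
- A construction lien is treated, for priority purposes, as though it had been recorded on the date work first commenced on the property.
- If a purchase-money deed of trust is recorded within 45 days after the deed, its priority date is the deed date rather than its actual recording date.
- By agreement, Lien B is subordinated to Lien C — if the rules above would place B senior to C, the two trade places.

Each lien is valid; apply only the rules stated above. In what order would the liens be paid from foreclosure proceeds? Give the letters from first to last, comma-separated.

Effective dates after the stated exceptions: A was recorded 167 days after the deed, outside the 45-day window, so it keeps its recording date; B relates back to September 6, 2016 (work commenced); D's effective date is July 22, 2016, when work began.
Sorted by effective date: A (March 1, 2016), E (March 30, 2016), F (May 3, 2016), D (July 22, 2016), B (September 6, 2016), C (February 19, 2017).
The subordination applies — B was senior to C — so B and C swap.

A, E, F, D, C, B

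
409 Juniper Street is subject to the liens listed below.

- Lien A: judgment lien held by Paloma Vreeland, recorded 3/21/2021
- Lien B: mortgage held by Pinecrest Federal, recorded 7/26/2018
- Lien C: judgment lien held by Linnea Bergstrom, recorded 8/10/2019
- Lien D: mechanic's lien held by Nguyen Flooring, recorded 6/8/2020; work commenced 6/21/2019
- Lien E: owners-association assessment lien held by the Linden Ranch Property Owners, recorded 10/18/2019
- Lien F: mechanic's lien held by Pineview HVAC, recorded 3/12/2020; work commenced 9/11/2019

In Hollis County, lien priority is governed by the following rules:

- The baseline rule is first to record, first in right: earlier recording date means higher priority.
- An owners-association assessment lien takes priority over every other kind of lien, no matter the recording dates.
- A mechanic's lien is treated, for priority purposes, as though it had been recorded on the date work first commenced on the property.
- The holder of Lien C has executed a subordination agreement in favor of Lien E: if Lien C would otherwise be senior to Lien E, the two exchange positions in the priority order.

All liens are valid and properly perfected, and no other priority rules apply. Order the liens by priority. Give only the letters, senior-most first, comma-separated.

E, B, D, C, F, A

Effective dates after the stated exceptions: D's effective date is 6/21/2019, when work began; F's effective date is 9/11/2019, when work began.
E is an owners-association assessment lien, so it outranks all other liens regardless of date.
Remaining liens by effective date: B (7/26/2018), D (6/21/2019), C (8/10/2019), F (9/11/2019), A (3/21/2021).
C already ranks below E; the subordination has no effect.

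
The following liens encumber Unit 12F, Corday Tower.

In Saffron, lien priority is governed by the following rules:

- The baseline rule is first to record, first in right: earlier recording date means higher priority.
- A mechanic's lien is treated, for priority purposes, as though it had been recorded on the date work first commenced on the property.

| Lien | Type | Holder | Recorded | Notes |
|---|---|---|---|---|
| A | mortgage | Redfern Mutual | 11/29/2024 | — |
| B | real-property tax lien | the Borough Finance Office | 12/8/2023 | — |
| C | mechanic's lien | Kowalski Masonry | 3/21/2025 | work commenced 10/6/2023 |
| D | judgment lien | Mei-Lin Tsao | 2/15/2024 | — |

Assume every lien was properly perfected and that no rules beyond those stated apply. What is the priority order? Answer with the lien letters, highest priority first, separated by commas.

C, B, D, A

Effective dates: C is treated as recorded 10/6/2023, the work-commencement date.
Ordering by effective date: C (10/6/2023), B (12/8/2023), D (2/15/2024), A (11/29/2024).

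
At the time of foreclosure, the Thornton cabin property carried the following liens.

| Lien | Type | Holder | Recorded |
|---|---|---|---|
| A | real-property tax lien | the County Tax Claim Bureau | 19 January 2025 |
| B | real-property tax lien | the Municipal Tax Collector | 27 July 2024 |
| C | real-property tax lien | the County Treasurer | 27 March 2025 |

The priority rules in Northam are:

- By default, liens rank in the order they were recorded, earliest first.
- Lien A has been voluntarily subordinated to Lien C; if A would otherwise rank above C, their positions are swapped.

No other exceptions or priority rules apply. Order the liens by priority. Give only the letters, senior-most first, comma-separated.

Sorted by effective date: B (27 July 2024), A (19 January 2025), C (27 March 2025).
A would otherwise be senior to C, so under the subordination agreement A and C exchange positions.

B, C, A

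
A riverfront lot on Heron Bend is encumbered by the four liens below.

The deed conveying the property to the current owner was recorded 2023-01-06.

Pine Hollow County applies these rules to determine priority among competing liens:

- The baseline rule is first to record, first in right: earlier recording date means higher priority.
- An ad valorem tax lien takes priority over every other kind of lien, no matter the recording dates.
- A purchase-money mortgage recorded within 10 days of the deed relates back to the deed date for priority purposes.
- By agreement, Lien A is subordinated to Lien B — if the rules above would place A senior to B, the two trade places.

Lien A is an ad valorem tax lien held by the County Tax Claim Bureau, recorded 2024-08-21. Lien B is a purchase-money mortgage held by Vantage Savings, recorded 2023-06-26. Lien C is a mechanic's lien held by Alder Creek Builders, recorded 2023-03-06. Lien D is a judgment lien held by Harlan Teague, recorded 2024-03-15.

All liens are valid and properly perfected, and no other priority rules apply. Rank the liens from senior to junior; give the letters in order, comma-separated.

Effective dates: B was recorded 171 days after the deed, outside the 10-day window, so it keeps its recording date.
A is an ad valorem tax lien and takes priority over every other lien.
Ordering the rest by effective date: C (2023-03-06), B (2023-06-26), D (2024-03-15).
A would otherwise be senior to B, so under the subordination agreement A and B exchange positions.

B, C, A, D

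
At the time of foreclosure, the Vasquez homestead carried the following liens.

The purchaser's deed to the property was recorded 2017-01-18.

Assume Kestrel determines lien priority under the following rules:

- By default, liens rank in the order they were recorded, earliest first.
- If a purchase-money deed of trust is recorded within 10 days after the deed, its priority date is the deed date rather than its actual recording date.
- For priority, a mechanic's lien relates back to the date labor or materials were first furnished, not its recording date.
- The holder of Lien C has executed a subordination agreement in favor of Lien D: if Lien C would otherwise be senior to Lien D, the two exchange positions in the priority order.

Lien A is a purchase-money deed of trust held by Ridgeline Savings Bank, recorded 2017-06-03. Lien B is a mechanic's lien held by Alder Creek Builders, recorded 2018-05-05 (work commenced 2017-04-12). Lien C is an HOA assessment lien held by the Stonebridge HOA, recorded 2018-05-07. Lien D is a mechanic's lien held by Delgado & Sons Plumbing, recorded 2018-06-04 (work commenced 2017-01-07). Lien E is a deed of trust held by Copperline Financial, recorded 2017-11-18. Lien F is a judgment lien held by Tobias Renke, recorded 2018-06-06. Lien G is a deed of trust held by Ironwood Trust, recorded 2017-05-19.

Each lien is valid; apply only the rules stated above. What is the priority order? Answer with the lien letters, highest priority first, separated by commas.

D, B, G, A, E, C, F

Adjusting effective dates: A was recorded 136 days after the deed — beyond 10 days — so no relation-back applies; B relates back to 2017-04-12 (work commenced); D's effective date is 2017-01-07, when work began.
By effective date: D (2017-01-07), B (2017-04-12), G (2017-05-19), A (2017-06-03), E (2017-11-18), C (2018-05-07), F (2018-06-06).
C already ranks below D; the subordination has no effect.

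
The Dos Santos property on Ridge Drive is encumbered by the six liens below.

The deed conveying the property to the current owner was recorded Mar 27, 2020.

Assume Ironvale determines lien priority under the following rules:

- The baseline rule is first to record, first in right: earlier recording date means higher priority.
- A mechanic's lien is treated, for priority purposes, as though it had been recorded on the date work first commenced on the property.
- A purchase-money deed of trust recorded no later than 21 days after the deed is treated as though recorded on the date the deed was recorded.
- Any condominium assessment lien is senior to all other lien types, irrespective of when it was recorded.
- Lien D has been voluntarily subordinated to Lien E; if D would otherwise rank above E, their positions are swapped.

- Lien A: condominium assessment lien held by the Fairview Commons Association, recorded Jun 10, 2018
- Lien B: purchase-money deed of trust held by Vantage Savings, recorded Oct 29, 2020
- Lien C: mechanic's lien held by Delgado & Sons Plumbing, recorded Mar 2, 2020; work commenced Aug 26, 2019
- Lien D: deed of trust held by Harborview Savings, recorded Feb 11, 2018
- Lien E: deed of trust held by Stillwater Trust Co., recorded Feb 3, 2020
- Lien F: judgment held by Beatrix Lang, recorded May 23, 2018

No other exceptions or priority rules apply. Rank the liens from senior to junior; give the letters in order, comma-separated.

Effective dates: B was recorded 216 days after the deed — beyond 21 days — so no relation-back applies; C's effective date is Aug 26, 2019, when work began.
As a condominium assessment lien, A is senior to every other lien.
Among the remaining liens, by effective date: D (Feb 11, 2018), F (May 23, 2018), C (Aug 26, 2019), E (Feb 3, 2020), B (Oct 29, 2020).
Because D would otherwise rank above E, the subordination swaps them.

A, E, F, C, D, B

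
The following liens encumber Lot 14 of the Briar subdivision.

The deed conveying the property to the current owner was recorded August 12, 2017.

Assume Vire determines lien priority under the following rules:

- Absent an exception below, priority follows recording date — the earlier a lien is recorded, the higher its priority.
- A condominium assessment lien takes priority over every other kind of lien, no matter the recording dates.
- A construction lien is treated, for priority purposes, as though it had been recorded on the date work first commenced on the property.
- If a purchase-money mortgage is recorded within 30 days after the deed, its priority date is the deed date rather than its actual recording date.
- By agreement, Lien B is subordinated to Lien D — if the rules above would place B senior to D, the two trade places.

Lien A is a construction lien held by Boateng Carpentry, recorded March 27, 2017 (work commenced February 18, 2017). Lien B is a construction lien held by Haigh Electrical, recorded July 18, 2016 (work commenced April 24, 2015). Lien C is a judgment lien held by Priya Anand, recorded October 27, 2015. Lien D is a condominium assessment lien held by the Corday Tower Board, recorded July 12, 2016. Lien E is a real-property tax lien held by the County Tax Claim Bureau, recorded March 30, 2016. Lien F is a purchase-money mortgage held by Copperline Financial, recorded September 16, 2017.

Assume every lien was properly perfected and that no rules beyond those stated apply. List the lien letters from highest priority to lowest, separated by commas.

D, B, C, E, A, F

Effective dates: A relates back to February 18, 2017 (work commenced); B's effective date is April 24, 2015, when work began; F was recorded 35 days after the deed, outside the 30-day window, so it keeps its recording date.
D is a condominium assessment lien, so it outranks all other liens regardless of date.
Ordering the rest by effective date: B (April 24, 2015), C (October 27, 2015), E (March 30, 2016), A (February 18, 2017), F (September 16, 2017).
B is already junior to D, so the subordination agreement changes nothing.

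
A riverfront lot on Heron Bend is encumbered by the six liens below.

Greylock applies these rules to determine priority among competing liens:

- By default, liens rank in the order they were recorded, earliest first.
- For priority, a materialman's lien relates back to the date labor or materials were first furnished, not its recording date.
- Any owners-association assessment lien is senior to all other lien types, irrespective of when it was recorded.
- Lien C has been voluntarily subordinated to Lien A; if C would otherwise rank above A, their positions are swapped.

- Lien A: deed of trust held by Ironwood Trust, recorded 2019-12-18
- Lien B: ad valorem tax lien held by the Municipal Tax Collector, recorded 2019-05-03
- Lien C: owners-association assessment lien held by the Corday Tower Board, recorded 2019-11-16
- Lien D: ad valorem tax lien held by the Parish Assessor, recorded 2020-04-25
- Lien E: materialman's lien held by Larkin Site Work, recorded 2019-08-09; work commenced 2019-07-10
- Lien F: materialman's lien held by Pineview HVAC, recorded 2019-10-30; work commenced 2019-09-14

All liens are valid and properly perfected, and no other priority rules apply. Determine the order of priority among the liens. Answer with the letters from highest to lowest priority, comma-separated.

Effective dates: E relates back to 2019-07-10 (work commenced); F is treated as recorded 2019-09-14, the work-commencement date.
As an owners-association assessment lien, C is senior to every other lien.
Ordering the rest by effective date: B (2019-05-03), E (2019-07-10), F (2019-09-14), A (2019-12-18), D (2020-04-25).
C would otherwise be senior to A, so under the subordination agreement C and A exchange positions.

A, B, E, F, C, D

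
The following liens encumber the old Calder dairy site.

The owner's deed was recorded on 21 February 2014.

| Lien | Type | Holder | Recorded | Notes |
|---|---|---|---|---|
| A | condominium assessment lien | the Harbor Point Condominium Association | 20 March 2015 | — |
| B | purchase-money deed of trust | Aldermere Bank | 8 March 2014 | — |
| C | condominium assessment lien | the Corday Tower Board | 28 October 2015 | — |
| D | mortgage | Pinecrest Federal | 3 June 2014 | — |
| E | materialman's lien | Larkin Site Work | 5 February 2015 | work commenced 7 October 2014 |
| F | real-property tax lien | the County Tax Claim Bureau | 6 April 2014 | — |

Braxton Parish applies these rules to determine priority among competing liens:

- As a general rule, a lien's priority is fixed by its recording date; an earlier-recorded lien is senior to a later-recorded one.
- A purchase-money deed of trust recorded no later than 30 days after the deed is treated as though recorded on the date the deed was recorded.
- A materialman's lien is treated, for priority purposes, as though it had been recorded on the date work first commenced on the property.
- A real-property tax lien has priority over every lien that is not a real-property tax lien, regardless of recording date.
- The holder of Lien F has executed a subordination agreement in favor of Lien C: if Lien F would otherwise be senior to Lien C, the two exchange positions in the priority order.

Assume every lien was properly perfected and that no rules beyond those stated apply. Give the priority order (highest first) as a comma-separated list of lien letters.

First, effective dates: B's effective date is the deed date, 21 February 2014; E is treated as recorded 7 October 2014, the work-commencement date.
F is a real-property tax lien and takes priority over every other lien.
Ordering the rest by effective date: B (21 February 2014), D (3 June 2014), E (7 October 2014), A (20 March 2015), C (28 October 2015).
The subordination applies — F was senior to C — so F and C swap.

C, B, D, E, A, F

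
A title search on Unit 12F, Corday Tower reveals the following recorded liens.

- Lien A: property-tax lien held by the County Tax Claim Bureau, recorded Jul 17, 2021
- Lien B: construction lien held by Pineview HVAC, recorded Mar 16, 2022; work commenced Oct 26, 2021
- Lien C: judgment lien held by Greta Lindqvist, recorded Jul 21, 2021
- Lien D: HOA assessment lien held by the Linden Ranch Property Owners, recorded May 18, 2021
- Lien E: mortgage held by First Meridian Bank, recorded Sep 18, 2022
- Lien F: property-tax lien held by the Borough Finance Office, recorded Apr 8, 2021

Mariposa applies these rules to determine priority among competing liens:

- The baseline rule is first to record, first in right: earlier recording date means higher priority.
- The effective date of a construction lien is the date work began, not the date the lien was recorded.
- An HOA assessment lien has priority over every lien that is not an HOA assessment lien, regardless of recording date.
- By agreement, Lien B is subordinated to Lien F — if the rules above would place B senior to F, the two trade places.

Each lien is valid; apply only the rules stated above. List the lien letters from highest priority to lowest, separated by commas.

Adjusting effective dates: B is treated as recorded Oct 26, 2021, the work-commencement date.
As an HOA assessment lien, D is senior to every other lien.
The other liens, earliest effective date first: F (Apr 8, 2021), A (Jul 17, 2021), C (Jul 21, 2021), B (Oct 26, 2021), E (Sep 18, 2022).
Since B is not senior to F, the subordination leaves the order unchanged.

D, F, A, C, B, E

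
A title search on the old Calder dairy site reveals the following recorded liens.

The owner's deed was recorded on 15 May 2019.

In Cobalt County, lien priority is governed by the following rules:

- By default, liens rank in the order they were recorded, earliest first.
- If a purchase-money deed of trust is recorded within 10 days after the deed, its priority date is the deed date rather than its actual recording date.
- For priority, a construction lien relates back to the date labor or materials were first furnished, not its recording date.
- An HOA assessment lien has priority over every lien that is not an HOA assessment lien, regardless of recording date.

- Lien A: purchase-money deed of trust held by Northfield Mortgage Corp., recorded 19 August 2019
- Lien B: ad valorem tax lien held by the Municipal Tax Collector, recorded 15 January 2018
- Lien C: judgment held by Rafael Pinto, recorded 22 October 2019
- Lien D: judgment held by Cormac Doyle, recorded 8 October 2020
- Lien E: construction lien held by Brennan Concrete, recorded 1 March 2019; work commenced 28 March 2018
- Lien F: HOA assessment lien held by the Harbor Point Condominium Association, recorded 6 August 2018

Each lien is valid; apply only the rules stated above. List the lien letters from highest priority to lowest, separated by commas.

F, B, E, A, C, D

Adjusting effective dates: A was recorded 96 days after the deed, outside the 10-day window, so it keeps its recording date; E relates back to 28 March 2018 (work commenced).
F, as an HOA assessment lien, has superpriority and ranks first.
Remaining liens by effective date: B (15 January 2018), E (28 March 2018), A (19 August 2019), C (22 October 2019), D (8 October 2020).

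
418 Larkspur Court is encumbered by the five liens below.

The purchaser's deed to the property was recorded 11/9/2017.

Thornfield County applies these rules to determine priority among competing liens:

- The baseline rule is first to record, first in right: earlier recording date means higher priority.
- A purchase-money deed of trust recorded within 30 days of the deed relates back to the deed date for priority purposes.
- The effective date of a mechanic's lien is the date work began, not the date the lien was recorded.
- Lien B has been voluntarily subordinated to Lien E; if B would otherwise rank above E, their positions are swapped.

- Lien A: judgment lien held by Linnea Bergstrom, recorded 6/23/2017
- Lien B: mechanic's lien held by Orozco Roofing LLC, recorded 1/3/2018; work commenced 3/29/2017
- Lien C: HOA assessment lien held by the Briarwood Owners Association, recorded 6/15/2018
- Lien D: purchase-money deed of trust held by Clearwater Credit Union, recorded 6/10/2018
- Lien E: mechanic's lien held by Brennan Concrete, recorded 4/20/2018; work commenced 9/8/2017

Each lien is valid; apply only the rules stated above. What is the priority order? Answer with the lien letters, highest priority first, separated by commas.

E, A, B, D, C

Adjusting effective dates: B's effective date is 3/29/2017, when work began; D missed the 30-day window (213 days after the deed), so its recording date stands; E relates back to 9/8/2017 (work commenced).
By effective date: B (3/29/2017), A (6/23/2017), E (9/8/2017), D (6/10/2018), C (6/15/2018).
Because B would otherwise rank above E, the subordination swaps them.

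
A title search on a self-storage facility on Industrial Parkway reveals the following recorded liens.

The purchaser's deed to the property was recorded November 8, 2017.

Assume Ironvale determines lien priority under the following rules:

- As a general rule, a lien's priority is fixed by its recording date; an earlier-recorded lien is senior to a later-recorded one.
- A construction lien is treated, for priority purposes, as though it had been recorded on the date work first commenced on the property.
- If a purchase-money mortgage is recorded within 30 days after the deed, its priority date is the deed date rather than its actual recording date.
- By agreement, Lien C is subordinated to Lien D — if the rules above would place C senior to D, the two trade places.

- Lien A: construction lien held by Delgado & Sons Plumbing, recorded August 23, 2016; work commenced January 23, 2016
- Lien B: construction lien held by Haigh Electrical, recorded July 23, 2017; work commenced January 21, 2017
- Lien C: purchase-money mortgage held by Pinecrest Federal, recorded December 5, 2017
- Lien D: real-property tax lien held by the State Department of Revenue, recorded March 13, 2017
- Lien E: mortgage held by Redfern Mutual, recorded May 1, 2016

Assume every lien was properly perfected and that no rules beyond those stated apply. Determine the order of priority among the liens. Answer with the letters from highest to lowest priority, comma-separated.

A, E, B, D, C

Effective dates: A is treated as recorded January 23, 2016, the work-commencement date; B's effective date is January 21, 2017, when work began; C's effective date is the deed date, November 8, 2017.
By effective date, earliest first: A (January 23, 2016), E (May 1, 2016), B (January 21, 2017), D (March 13, 2017), C (November 8, 2017).
Since C is not senior to D, the subordination leaves the order unchanged.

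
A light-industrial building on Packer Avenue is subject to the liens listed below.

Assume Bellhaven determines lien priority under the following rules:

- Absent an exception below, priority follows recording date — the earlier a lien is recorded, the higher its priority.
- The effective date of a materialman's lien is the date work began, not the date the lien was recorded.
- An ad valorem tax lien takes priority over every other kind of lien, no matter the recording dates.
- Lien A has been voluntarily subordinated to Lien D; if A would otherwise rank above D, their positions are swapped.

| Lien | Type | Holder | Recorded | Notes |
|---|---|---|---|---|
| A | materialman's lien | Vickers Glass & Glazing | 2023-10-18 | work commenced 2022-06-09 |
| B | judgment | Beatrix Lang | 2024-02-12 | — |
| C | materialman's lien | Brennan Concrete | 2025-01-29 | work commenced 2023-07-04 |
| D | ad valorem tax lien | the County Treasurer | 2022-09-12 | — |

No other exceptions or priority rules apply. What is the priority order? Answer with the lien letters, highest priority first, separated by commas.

D, A, C, B

First, effective dates: A is treated as recorded 2022-06-09, the work-commencement date; C's effective date is 2023-07-04, when work began.
D is an ad valorem tax lien, so it outranks all other liens regardless of date.
Among the remaining liens, by effective date: A (2022-06-09), C (2023-07-04), B (2024-02-12).
A already ranks below D; the subordination has no effect.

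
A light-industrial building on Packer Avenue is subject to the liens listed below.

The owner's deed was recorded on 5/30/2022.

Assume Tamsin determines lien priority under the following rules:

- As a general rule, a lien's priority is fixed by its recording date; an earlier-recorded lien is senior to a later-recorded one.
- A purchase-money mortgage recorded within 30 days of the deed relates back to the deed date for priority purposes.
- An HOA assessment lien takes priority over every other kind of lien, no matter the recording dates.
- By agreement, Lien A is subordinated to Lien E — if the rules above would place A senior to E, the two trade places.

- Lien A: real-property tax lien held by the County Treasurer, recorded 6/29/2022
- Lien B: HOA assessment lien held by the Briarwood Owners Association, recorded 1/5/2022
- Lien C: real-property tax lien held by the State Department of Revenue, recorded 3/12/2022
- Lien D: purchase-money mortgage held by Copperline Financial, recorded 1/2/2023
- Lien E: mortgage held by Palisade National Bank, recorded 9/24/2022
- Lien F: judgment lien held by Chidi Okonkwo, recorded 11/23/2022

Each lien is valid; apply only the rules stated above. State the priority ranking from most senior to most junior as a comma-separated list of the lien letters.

B, C, E, A, F, D

Effective dates after the stated exceptions: D was recorded 217 days after the deed — beyond 30 days — so no relation-back applies.
B is an HOA assessment lien and takes priority over every other lien.
The other liens, earliest effective date first: C (3/12/2022), A (6/29/2022), E (9/24/2022), F (11/23/2022), D (1/2/2023).
Because A would otherwise rank above E, the subordination swaps them.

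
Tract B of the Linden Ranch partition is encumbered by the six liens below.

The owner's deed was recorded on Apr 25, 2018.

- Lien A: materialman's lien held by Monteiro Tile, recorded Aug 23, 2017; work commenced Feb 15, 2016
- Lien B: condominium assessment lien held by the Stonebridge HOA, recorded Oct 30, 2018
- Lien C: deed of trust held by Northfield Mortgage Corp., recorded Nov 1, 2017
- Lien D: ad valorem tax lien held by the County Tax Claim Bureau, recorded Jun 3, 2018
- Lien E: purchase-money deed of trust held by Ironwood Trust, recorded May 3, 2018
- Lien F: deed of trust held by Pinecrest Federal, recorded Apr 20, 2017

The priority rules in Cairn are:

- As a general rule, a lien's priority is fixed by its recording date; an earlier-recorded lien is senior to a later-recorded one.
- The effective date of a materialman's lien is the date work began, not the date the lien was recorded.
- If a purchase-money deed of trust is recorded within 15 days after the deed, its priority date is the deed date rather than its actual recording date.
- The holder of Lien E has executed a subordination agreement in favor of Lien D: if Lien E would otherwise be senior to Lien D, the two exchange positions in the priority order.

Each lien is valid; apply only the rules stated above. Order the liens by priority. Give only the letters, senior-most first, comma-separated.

A, F, C, D, E, B

Adjusting effective dates: A's effective date is Feb 15, 2016, when work began; E relates back to the deed date Apr 25, 2018.
Sorted by effective date: A (Feb 15, 2016), F (Apr 20, 2017), C (Nov 1, 2017), E (Apr 25, 2018), D (Jun 3, 2018), B (Oct 30, 2018).
The subordination applies — E was senior to D — so E and D swap.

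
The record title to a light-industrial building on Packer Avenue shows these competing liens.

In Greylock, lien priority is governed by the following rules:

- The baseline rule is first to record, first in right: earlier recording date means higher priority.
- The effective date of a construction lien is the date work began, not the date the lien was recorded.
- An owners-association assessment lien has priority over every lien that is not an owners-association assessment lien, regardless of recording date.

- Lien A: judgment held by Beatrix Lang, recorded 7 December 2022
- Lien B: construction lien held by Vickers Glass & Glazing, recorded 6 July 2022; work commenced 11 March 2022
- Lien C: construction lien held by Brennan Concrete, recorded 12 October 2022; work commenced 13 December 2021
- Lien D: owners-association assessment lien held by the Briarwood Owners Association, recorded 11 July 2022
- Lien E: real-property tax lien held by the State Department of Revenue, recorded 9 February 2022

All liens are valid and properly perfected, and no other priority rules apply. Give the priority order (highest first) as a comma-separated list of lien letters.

D, C, E, B, A

First, effective dates: B relates back to 11 March 2022 (work commenced); C's effective date is 13 December 2021, when work began.
D is an owners-association assessment lien and takes priority over every other lien.
Ordering the rest by effective date: C (13 December 2021), E (9 February 2022), B (11 March 2022), A (7 December 2022).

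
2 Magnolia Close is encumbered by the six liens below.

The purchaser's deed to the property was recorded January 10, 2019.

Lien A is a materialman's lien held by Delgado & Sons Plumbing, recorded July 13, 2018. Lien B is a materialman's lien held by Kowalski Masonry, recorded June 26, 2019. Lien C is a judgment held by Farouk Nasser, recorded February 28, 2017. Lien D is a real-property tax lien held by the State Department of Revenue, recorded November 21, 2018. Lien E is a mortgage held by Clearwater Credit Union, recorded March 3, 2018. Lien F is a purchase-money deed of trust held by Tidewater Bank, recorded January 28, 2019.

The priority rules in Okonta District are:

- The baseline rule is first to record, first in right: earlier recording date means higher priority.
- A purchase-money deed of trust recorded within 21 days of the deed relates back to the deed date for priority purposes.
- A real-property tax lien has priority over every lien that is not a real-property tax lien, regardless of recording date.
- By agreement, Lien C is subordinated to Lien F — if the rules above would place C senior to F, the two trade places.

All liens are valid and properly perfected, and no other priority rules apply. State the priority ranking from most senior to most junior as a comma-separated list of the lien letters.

D, F, E, A, C, B

Effective dates after the stated exceptions: F's effective date is the deed date, January 10, 2019.
D, as a real-property tax lien, has superpriority and ranks first.
Remaining liens by effective date: C (February 28, 2017), E (March 3, 2018), A (July 13, 2018), F (January 10, 2019), B (June 26, 2019).
C is senior to F before the subordination, so the two trade places.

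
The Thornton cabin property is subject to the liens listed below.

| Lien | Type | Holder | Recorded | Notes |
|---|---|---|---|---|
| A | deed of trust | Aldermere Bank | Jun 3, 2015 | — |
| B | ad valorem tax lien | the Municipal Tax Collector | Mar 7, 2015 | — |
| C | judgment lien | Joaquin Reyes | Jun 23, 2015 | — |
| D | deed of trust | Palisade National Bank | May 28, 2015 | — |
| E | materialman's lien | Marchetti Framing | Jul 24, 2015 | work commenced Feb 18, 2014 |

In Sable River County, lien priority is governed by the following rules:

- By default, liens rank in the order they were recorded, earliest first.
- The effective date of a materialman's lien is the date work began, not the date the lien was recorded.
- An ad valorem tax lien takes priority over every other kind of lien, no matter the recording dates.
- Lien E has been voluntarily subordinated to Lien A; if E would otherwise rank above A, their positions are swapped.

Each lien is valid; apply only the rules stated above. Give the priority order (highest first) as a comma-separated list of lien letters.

B, A, D, E, C

Effective dates after the stated exceptions: E relates back to Feb 18, 2014 (work commenced).
B, as an ad valorem tax lien, has superpriority and ranks first.
Among the remaining liens, by effective date: E (Feb 18, 2014), D (May 28, 2015), A (Jun 3, 2015), C (Jun 23, 2015).
E would otherwise be senior to A, so under the subordination agreement E and A exchange positions.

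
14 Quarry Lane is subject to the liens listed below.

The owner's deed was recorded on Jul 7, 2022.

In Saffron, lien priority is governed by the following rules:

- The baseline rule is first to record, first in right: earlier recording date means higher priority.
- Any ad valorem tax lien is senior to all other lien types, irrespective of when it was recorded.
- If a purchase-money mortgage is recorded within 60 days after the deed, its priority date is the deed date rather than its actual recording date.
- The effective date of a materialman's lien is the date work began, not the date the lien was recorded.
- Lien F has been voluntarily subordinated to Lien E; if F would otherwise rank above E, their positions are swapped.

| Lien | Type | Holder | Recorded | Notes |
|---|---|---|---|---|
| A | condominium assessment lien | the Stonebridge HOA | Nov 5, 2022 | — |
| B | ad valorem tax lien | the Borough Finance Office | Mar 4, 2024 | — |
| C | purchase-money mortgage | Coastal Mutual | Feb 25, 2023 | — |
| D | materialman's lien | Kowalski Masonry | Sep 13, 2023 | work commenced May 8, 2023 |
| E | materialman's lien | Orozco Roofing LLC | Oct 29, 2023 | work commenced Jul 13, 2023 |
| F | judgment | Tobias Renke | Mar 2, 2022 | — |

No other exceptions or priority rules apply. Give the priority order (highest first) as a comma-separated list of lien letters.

First, effective dates: C was recorded 233 days after the deed, outside the 60-day window, so it keeps its recording date; D is treated as recorded May 8, 2023, the work-commencement date; E's effective date is Jul 13, 2023, when work began.
As an ad valorem tax lien, B is senior to every other lien.
The other liens, earliest effective date first: F (Mar 2, 2022), A (Nov 5, 2022), C (Feb 25, 2023), D (May 8, 2023), E (Jul 13, 2023).
F would otherwise be senior to E, so under the subordination agreement F and E exchange positions.

B, E, A, C, D, F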